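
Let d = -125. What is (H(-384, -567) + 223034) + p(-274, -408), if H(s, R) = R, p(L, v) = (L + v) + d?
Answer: 221660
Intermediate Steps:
p(L, v) = -125 + L + v (p(L, v) = (L + v) - 125 = -125 + L + v)
(H(-384, -567) + 223034) + p(-274, -408) = (-567 + 223034) + (-125 - 274 - 408) = 222467 - 807 = 221660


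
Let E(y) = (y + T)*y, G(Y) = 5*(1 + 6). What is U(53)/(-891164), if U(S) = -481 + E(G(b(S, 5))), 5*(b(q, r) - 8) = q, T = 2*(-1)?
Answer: -337/445582 ≈ -0.00075631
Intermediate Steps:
T = -2
b(q, r) = 8 + q/5
G(Y) = 35 (G(Y) = 5*7 = 35)
E(y) = y*(-2 + y) (E(y) = (y - 2)*y = (-2 + y)*y = y*(-2 + y))
U(S) = 674 (U(S) = -481 + 35*(-2 + 35) = -481 + 35*33 = -481 + 1155 = 674)
U(53)/(-891164) = 674/(-891164) = 674*(-1/891164) = -337/445582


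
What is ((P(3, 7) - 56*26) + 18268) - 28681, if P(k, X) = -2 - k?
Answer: -11874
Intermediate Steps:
((P(3, 7) - 56*26) + 18268) - 28681 = (((-2 - 1*3) - 56*26) + 18268) - 28681 = (((-2 - 3) - 1456) + 18268) - 28681 = ((-5 - 1456) + 18268) - 28681 = (-1461 + 18268) - 28681 = 16807 - 28681 = -11874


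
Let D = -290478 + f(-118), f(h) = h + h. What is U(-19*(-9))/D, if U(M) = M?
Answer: -171/290714 ≈ -0.00058821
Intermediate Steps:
f(h) = 2*h
D = -290714 (D = -290478 + 2*(-118) = -290478 - 236 = -290714)
U(-19*(-9))/D = -19*(-9)/(-290714) = 171*(-1/290714) = -171/290714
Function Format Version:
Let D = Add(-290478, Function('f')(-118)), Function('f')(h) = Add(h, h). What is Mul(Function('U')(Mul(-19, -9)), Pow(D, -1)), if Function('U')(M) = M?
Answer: Rational(-171, 290714) ≈ -0.00058821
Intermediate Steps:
Function('f')(h) = Mul(2, h)
D = -290714 (D = Add(-290478, Mul(2, -118)) = Add(-290478, -236) = -290714)
Mul(Function('U')(Mul(-19, -9)), Pow(D, -1)) = Mul(Mul(-19, -9), Pow(-290714, -1)) = Mul(171, Rational(-1, 290714)) = Rational(-171, 290714)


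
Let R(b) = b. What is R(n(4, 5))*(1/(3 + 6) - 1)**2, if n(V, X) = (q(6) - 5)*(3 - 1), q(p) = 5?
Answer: 0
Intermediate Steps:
n(V, X) = 0 (n(V, X) = (5 - 5)*(3 - 1) = 0*2 = 0)
R(n(4, 5))*(1/(3 + 6) - 1)**2 = 0*(1/(3 + 6) - 1)**2 = 0*(1/9 - 1)**2 = 0*(-8/9)**2 = 0*(64/81) = 0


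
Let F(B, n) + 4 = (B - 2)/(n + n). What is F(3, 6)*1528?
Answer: -17954/3 ≈ -5984.7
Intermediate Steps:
F(B, n) = -4 + (-2 + B)/(2*n) (F(B, n) = -4 + (B - 2)/(n + n) = -4 + (-2 + B)/((2*n)) = -4 + (-2 + B)*(1/(2*n)) = -4 + (-2 + B)/(2*n))
F(3, 6)*1528 = ((1/2)*(-2 + 3 - 8*6)/6)*1528 = ((1/2)*(1/6)*(-2 + 3 - 48))*1528 = ((1/2)*(1/6)*(-47))*1528 = -47/12*1528 = -17954/3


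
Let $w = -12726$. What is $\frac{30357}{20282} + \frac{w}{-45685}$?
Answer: $\frac{1644968277}{926583170} \approx 1.7753$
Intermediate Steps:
$\frac{30357}{20282} + \frac{w}{-45685} = \frac{30357}{20282} - \frac{12726}{-45685} = 30357 \cdot \frac{1}{20282} - - \frac{12726}{45685} = \frac{30357}{20282} + \frac{12726}{45685} = \frac{1644968277}{926583170}$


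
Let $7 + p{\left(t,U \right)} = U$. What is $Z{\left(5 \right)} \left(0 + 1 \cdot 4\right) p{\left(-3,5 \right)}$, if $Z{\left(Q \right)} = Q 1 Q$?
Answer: $-200$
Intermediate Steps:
$p{\left(t,U \right)} = -7 + U$
$Z{\left(Q \right)} = Q^{2}$ ($Z{\left(Q \right)} = Q Q = Q^{2}$)
$Z{\left(5 \right)} \left(0 + 1 \cdot 4\right) p{\left(-3,5 \right)} = 5^{2} \left(0 + 1 \cdot 4\right) \left(-7 + 5\right) = 25 \left(0 + 4\right) \left(-2\right) = 25 \cdot 4 \left(-2\right) = 100 \left(-2\right) = -200$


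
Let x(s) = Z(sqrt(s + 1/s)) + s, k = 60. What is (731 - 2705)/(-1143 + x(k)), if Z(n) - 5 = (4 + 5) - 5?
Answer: 329/179 ≈ 1.8380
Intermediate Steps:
Z(n) = 9 (Z(n) = 5 + ((4 + 5) - 5) = 5 + (9 - 5) = 5 + 4 = 9)
x(s) = 9 + s
(731 - 2705)/(-1143 + x(k)) = (731 - 2705)/(-1143 + (9 + 60)) = -1974/(-1143 + 69) = -1974/(-1074) = -1974*(-1/1074) = 329/179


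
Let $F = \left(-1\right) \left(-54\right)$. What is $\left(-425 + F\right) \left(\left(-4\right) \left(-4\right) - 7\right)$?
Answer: $-3339$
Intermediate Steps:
$F = 54$
$\left(-425 + F\right) \left(\left(-4\right) \left(-4\right) - 7\right) = \left(-425 + 54\right) \left(\left(-4\right) \left(-4\right) - 7\right) = - 371 \left(16 - 7\right) = \left(-371\right) 9 = -3339$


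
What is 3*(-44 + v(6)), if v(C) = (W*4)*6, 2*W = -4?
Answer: -276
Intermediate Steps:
W = -2 (W = (½)*(-4) = -2)
v(C) = -48 (v(C) = -2*4*6 = -8*6 = -48)
3*(-44 + v(6)) = 3*(-44 - 48) = 3*(-92) = -276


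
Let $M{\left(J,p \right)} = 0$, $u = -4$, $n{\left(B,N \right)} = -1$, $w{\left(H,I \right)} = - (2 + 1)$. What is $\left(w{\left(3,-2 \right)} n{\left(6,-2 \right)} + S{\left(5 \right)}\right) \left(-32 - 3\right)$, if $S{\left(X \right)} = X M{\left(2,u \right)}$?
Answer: $-105$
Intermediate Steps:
$w{\left(H,I \right)} = -3$ ($w{\left(H,I \right)} = \left(-1\right) 3 = -3$)
$S{\left(X \right)} = 0$ ($S{\left(X \right)} = X 0 = 0$)
$\left(w{\left(3,-2 \right)} n{\left(6,-2 \right)} + S{\left(5 \right)}\right) \left(-32 - 3\right) = \left(\left(-3\right) \left(-1\right) + 0\right) \left(-32 - 3\right) = \left(3 + 0\right) \left(-32 - 3\right) = 3 \left(-35\right) = -105$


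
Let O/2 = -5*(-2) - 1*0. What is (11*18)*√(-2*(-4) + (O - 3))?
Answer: 990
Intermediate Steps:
O = 20 (O = 2*(-5*(-2) - 1*0) = 2*(10 + 0) = 2*10 = 20)
(11*18)*√(-2*(-4) + (O - 3)) = (11*18)*√(-2*(-4) + (20 - 3)) = 198*√(8 + 17) = 198*√25 = 198*5 = 990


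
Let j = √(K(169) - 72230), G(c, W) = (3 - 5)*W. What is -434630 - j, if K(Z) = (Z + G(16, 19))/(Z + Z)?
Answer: -434630 - I*√48827218/26 ≈ -4.3463e+5 - 268.76*I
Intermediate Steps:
G(c, W) = -2*W
K(Z) = (-38 + Z)/(2*Z) (K(Z) = (Z - 2*19)/(Z + Z) = (Z - 38)/((2*Z)) = (-38 + Z)*(1/(2*Z)) = (-38 + Z)/(2*Z))
j = I*√48827218/26 (j = √((½)*(-38 + 169)/169 - 72230) = √((½)*(1/169)*131 - 72230) = √(131/338 - 72230) = √(-24413609/338) = I*√48827218/26 ≈ 268.76*I)
-434630 - j = -434630 - I*√48827218/26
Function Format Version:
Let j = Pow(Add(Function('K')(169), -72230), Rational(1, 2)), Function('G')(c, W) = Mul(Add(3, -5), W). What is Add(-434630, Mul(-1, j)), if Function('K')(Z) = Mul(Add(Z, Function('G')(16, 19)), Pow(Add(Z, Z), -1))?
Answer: Add(-434630, Mul(Rational(-1, 26), I, Pow(48827218, Rational(1, 2)))) ≈ Add(-4.3463e+5, Mul(-268.76, I))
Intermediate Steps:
Function('G')(c, W) = Mul(-2, W)
Function('K')(Z) = Mul(Rational(1, 2), Pow(Z, -1), Add(-38, Z)) (Function('K')(Z) = Mul(Add(Z, Mul(-2, 19)), Pow(Add(Z, Z), -1)) = Mul(Add(Z, -38), Pow(Mul(2, Z), -1)) = Mul(Add(-38, Z), Mul(Rational(1, 2), Pow(Z, -1))) = Mul(Rational(1, 2), Pow(Z, -1), Add(-38, Z)))
j = Mul(Rational(1, 26), I, Pow(48827218, Rational(1, 2))) (j = Pow(Add(Mul(Rational(1, 2), Pow(169, -1), Add(-38, 169)), -72230), Rational(1, 2)) = Pow(Add(Mul(Rational(1, 2), Rational(1, 169), 131), -72230), Rational(1, 2)) = Pow(Add(Rational(131, 338), -72230), Rational(1, 2)) = Pow(Rational(-24413609, 338), Rational(1, 2)) = Mul(Rational(1, 26), I, Pow(48827218, Rational(1, 2))) ≈ Mul(268.76, I))
Add(-434630, Mul(-1, j)) = Add(-434630, Mul(-1, Mul(Rational(1, 26), I, Pow(48827218, Rational(1, 2))))) = Add(-434630, Mul(Rational(-1, 26), I, Pow(48827218, Rational(1, 2))))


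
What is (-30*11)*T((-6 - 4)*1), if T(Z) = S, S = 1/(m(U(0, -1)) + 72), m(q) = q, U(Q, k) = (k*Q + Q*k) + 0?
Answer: -55/12 ≈ -4.5833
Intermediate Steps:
U(Q, k) = 2*Q*k (U(Q, k) = (Q*k + Q*k) + 0 = 2*Q*k + 0 = 2*Q*k)
S = 1/72 (S = 1/(2*0*(-1) + 72) = 1/(0 + 72) = 1/72 ≈ 0.013889)
T(Z) = 1/72
(-30*11)*T((-6 - 4)*1) = -30*11*(1/72) = -330*1/72 = -55/12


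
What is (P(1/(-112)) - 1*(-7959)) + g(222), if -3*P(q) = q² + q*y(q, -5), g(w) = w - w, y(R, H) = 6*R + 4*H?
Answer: 14262421/1792 ≈ 7958.9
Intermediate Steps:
y(R, H) = 4*H + 6*R
g(w) = 0
P(q) = -q²/3 - q*(-20 + 6*q)/3 (P(q) = -(q² + q*(4*(-5) + 6*q))/3 = -(q² + q*(-20 + 6*q))/3 = -q²/3 - q*(-20 + 6*q)/3)
(P(1/(-112)) - 1*(-7959)) + g(222) = ((⅓)*(20 - 7/(-112))/(-112) - 1*(-7959)) + 0 = ((⅓)*(-1/112)*(20 - 7*(-1/112)) + 7959) + 0 = ((⅓)*(-1/112)*(20 + 1/16) + 7959) + 0 = ((⅓)*(-1/112)*(321/16) + 7959) + 0 = (-107/1792 + 7959) + 0 = 14262421/1792 + 0 = 14262421/1792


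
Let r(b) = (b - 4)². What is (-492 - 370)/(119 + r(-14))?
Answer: -862/443 ≈ -1.9458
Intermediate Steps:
r(b) = (-4 + b)²
(-492 - 370)/(119 + r(-14)) = (-492 - 370)/(119 + (-4 - 14)²) = -862/(119 + (-18)²) = -862/(119 + 324) = -862/443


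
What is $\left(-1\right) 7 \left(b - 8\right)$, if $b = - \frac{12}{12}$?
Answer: $63$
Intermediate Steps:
$b = -1$ ($b = \left(-12\right) \frac{1}{12} = -1$)
$\left(-1\right) 7 \left(b - 8\right) = \left(-1\right) 7 \left(-1 - 8\right) = \left(-7\right) \left(-9\right) = 63$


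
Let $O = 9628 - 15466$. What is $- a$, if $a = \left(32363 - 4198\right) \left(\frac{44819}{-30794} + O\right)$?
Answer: $\frac{5064635679515}{30794} \approx 1.6447 \cdot 10^{8}$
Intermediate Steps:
$O = -5838$
$a = - \frac{5064635679515}{30794}$ ($a = \left(32363 - 4198\right) \left(\frac{44819}{-30794} - 5838\right) = 28165 \left(44819 \left(- \frac{1}{30794}\right) - 5838\right) = 28165 \left(- \frac{44819}{30794} - 5838\right) = 28165 \left(- \frac{179820191}{30794}\right) = - \frac{5064635679515}{30794} \approx -1.6447 \cdot 10^{8}$)
$- a = \left(-1\right) \left(- \frac{5064635679515}{30794}\right) = \frac{5064635679515}{30794}$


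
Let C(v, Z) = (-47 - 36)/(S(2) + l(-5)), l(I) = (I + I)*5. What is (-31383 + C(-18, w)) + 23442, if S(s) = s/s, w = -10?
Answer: -389026/49 ≈ -7939.3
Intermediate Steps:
l(I) = 10*I (l(I) = (2*I)*5 = 10*I)
S(s) = 1
C(v, Z) = 83/49 (C(v, Z) = (-47 - 36)/(1 + 10*(-5)) = -83/(1 - 50) = -83/(-49) = -83*(-1/49) = 83/49)
(-31383 + C(-18, w)) + 23442 = (-31383 + 83/49) + 23442 = -1537684/49 + 23442 = -389026/49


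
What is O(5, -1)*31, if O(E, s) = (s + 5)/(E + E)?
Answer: 62/5 ≈ 12.400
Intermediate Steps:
O(E, s) = (5 + s)/(2*E) (O(E, s) = (5 + s)/((2*E)) = (5 + s)*(1/(2*E)) = (5 + s)/(2*E))
O(5, -1)*31 = ((1/2)*(5 - 1)/5)*31 = ((1/2)*(1/5)*4)*31 = (2/5)*31 = 62/5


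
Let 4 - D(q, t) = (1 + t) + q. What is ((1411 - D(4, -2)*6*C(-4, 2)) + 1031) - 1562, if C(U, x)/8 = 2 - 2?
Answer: 880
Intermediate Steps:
C(U, x) = 0 (C(U, x) = 8*(2 - 2) = 8*0 = 0)
D(q, t) = 3 - q - t (D(q, t) = 4 - ((1 + t) + q) = 4 - (1 + q + t) = 4 + (-1 - q - t) = 3 - q - t)
((1411 - D(4, -2)*6*C(-4, 2)) + 1031) - 1562 = ((1411 - (3 - 1*4 - 1*(-2))*6*0) + 1031) - 1562 = ((1411 - (3 - 4 + 2)*6*0) + 1031) - 1562 = ((1411 - 1*6*0) + 1031) - 1562 = ((1411 - 6*0) + 1031) - 1562 = ((1411 - 1*0) + 1031) - 1562 = ((1411 + 0) + 1031) - 1562 = (1411 + 1031) - 1562 = 2442 - 1562 = 880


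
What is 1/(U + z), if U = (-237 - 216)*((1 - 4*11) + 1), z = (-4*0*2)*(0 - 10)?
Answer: 1/19026 ≈ 5.2560e-5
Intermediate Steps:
z = 0 (z = (0*2)*(-10) = 0*(-10) = 0)
U = 19026 (U = -453*((1 - 44) + 1) = -453*(-43 + 1) = -453*(-42) = 19026)
1/(U + z) = 1/(19026 + 0) = 1/19026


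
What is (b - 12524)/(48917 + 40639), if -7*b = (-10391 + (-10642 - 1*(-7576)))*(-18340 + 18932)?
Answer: 656573/52241 ≈ 12.568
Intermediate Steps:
b = 7966544/7 (b = -(-10391 + (-10642 - 1*(-7576)))*(-18340 + 18932)/7 = -(-10391 + (-10642 + 7576))*592/7 = -(-10391 - 3066)*592/7 = -(-13457)*592/7 = -1/7*(-7966544) = 7966544/7 ≈ 1.1381e+6)
(b - 12524)/(48917 + 40639) = (7966544/7 - 12524)/(48917 + 40639) = (7878876/7)/89556 = (7878876/7)*(1/89556) = 656573/52241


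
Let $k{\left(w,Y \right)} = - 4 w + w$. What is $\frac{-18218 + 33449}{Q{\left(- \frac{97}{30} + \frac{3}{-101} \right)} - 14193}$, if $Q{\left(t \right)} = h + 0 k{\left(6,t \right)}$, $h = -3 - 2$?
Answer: $- \frac{15231}{14198} \approx -1.0728$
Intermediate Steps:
$k{\left(w,Y \right)} = - 3 w$
$h = -5$
$Q{\left(t \right)} = -5$ ($Q{\left(t \right)} = -5 + 0 \left(\left(-3\right) 6\right) = -5 + 0 \left(-18\right) = -5 + 0 = -5$)
$\frac{-18218 + 33449}{Q{\left(- \frac{97}{30} + \frac{3}{-101} \right)} - 14193} = \frac{-18218 + 33449}{-5 - 14193} = \frac{15231}{-14198} = 15231 \left(- \frac{1}{14198}\right) = - \frac{15231}{14198}$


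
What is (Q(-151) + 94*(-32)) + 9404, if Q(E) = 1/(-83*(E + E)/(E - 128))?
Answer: 160321857/25066 ≈ 6396.0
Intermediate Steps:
Q(E) = -(-128 + E)/(166*E) (Q(E) = 1/(-83*2*E/(-128 + E)) = 1/(-166*E/(-128 + E)) = -(-128 + E)/(166*E))
(Q(-151) + 94*(-32)) + 9404 = ((1/166)*(128 - 1*(-151))/(-151) + 94*(-32)) + 9404 = ((1/166)*(-1/151)*(128 + 151) - 3008) + 9404 = ((1/166)*(-1/151)*279 - 3008) + 9404 = (-279/25066 - 3008) + 9404 = -75398807/25066 + 9404 = 160321857/25066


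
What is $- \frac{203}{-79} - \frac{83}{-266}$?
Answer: $\frac{60555}{21014} \approx 2.8816$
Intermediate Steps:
$- \frac{203}{-79} - \frac{83}{-266} = \left(-203\right) \left(- \frac{1}{79}\right) - - \frac{83}{266} = \frac{203}{79} + \frac{83}{266} = \frac{60555}{21014}$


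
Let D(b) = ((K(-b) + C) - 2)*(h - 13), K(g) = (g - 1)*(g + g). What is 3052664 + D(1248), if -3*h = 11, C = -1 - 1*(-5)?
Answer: -146717308/3 ≈ -4.8906e+7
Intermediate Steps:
C = 4 (C = -1 + 5 = 4)
K(g) = 2*g*(-1 + g) (K(g) = (-1 + g)*(2*g) = 2*g*(-1 + g))
h = -11/3 (h = -⅓*11 = -11/3 ≈ -3.6667)
D(b) = -100/3 + 100*b*(-1 - b)/3 (D(b) = ((2*(-b)*(-1 - b) + 4) - 2)*(-11/3 - 13) = ((-2*b*(-1 - b) + 4) - 2)*(-50/3) = ((4 - 2*b*(-1 - b)) - 2)*(-50/3) = (2 - 2*b*(-1 - b))*(-50/3) = -100/3 + 100*b*(-1 - b)/3)
3052664 + D(1248) = 3052664 + (-100/3 - 100/3*1248*(1 + 1248)) = 3052664 + (-100/3 - 100/3*1248*1249) = 3052664 + (-100/3 - 51958400) = 3052664 - 155875300/3 = -146717308/3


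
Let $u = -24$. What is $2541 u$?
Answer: $-60984$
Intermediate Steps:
$2541 u = 2541 \left(-24\right) = -60984$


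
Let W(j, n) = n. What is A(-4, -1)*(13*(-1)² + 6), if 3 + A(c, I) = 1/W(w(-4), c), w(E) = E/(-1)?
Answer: -247/4 ≈ -61.750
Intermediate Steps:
w(E) = -E (w(E) = E*(-1) = -E)
A(c, I) = -3 + 1/c
A(-4, -1)*(13*(-1)² + 6) = (-3 + 1/(-4))*(13*(-1)² + 6) = (-3 - ¼)*(13*1 + 6) = -13*(13 + 6)/4 = -13/4*19 = -247/4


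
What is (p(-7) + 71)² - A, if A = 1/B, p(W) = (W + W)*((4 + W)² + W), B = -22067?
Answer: 40801884/22067 ≈ 1849.0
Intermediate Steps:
p(W) = 2*W*(W + (4 + W)²) (p(W) = (2*W)*(W + (4 + W)²) = 2*W*(W + (4 + W)²))
A = -1/22067 (A = 1/(-22067) = -1/22067 ≈ -4.5317e-5)
(p(-7) + 71)² - A = (2*(-7)*(-7 + (4 - 7)²) + 71)² - 1*(-1/22067) = (2*(-7)*(-7 + (-3)²) + 71)² + 1/22067 = (2*(-7)*(-7 + 9) + 71)² + 1/22067 = (2*(-7)*2 + 71)² + 1/22067 = (-28 + 71)² + 1/22067 = 43² + 1/22067 = 1849 + 1/22067 = 40801884/22067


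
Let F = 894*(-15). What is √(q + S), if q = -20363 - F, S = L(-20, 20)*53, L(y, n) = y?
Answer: I*√8013 ≈ 89.515*I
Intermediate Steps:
F = -13410
S = -1060 (S = -20*53 = -1060)
q = -6953 (q = -20363 - 1*(-13410) = -20363 + 13410 = -6953)
√(q + S) = √(-6953 - 1060) = √(-8013) = I*√8013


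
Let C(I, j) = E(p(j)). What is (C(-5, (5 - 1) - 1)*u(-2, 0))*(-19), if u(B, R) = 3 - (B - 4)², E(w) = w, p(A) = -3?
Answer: -1881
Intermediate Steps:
u(B, R) = 3 - (-4 + B)²
C(I, j) = -3
(C(-5, (5 - 1) - 1)*u(-2, 0))*(-19) = -3*(3 - (-4 - 2)²)*(-19) = -3*(3 - 1*(-6)²)*(-19) = -3*(3 - 1*36)*(-19) = -3*(3 - 36)*(-19) = -3*(-33)*(-19) = 99*(-19) = -1881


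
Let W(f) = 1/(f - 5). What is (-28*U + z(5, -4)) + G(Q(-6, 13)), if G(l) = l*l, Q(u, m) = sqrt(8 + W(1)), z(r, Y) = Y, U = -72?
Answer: 8079/4 ≈ 2019.8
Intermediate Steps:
W(f) = 1/(-5 + f)
Q(u, m) = sqrt(31)/2 (Q(u, m) = sqrt(8 + 1/(-5 + 1)) = sqrt(8 + 1/(-4)) = sqrt(8 - 1/4) = sqrt(31/4) = sqrt(31)/2)
G(l) = l**2
(-28*U + z(5, -4)) + G(Q(-6, 13)) = (-28*(-72) - 4) + (sqrt(31)/2)**2 = (2016 - 4) + 31/4 = 2012 + 31/4 = 8079/4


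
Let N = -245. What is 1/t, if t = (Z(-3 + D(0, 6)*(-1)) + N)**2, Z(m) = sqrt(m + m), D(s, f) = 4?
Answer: (245 - I*sqrt(14))**(-2) ≈ 1.6648e-5 + 5.0862e-7*I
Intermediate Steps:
Z(m) = sqrt(2)*sqrt(m) (Z(m) = sqrt(2*m) = sqrt(2)*sqrt(m))
t = (-245 + I*sqrt(14))**2 (t = (sqrt(2)*sqrt(-3 + 4*(-1)) - 245)**2 = (sqrt(2)*sqrt(-3 - 4) - 245)**2 = (sqrt(2)*sqrt(-7) - 245)**2 = (sqrt(2)*(I*sqrt(7)) - 245)**2 = (I*sqrt(14) - 245)**2 = (-245 + I*sqrt(14))**2 ≈ 60011.0 - 1833.4*I)
1/t = 1/((245 - I*sqrt(14))**2) = (245 - I*sqrt(14))**(-2)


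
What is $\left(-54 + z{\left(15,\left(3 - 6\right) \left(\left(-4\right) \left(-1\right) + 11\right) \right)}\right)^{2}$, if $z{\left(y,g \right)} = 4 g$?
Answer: $54756$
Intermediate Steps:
$\left(-54 + z{\left(15,\left(3 - 6\right) \left(\left(-4\right) \left(-1\right) + 11\right) \right)}\right)^{2} = \left(-54 + 4 \left(3 - 6\right) \left(\left(-4\right) \left(-1\right) + 11\right)\right)^{2} = \left(-54 + 4 \left(- 3 \left(4 + 11\right)\right)\right)^{2} = \left(-54 + 4 \left(\left(-3\right) 15\right)\right)^{2} = \left(-54 + 4 \left(-45\right)\right)^{2} = \left(-54 - 180\right)^{2} = \left(-234\right)^{2} = 54756$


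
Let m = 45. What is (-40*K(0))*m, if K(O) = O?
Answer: 0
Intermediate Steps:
(-40*K(0))*m = -40*0*45 = 0*45 = 0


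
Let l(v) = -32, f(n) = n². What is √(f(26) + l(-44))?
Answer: 2*√161 ≈ 25.377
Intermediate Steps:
√(f(26) + l(-44)) = √(26² - 32) = √(676 - 32) = √644 = 2*√161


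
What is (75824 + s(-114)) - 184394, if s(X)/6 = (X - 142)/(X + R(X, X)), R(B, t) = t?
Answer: -2062702/19 ≈ -1.0856e+5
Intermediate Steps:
s(X) = 3*(-142 + X)/X (s(X) = 6*((X - 142)/(X + X)) = 6*((-142 + X)/((2*X))) = 6*((-142 + X)*(1/(2*X))) = 6*((-142 + X)/(2*X)) = 3*(-142 + X)/X)
(75824 + s(-114)) - 184394 = (75824 + (3 - 426/(-114))) - 184394 = (75824 + (3 - 426*(-1/114))) - 184394 = (75824 + (3 + 71/19)) - 184394 = (75824 + 128/19) - 184394 = 1440784/19 - 184394 = -2062702/19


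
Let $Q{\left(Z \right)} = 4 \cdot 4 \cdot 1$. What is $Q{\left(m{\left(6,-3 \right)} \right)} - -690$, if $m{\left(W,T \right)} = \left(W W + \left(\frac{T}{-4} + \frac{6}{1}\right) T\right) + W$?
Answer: $706$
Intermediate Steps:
$m{\left(W,T \right)} = W + W^{2} + T \left(6 - \frac{T}{4}\right)$ ($m{\left(W,T \right)} = \left(W^{2} + \left(T \left(- \frac{1}{4}\right) + 6 \cdot 1\right) T\right) + W = \left(W^{2} + \left(- \frac{T}{4} + 6\right) T\right) + W = \left(W^{2} + \left(6 - \frac{T}{4}\right) T\right) + W = \left(W^{2} + T \left(6 - \frac{T}{4}\right)\right) + W = W + W^{2} + T \left(6 - \frac{T}{4}\right)$)
$Q{\left(Z \right)} = 16$ ($Q{\left(Z \right)} = 16 \cdot 1 = 16$)
$Q{\left(m{\left(6,-3 \right)} \right)} - -690 = 16 - -690 = 16 + 690 = 706$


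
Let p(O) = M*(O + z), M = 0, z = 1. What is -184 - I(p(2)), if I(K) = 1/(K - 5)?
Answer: -919/5 ≈ -183.80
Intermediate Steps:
p(O) = 0 (p(O) = 0*(O + 1) = 0*(1 + O) = 0)
I(K) = 1/(-5 + K)
-184 - I(p(2)) = -184 - 1/(-5 + 0) = -184 - 1/(-5) = -184 - 1*(-⅕) = -184 + ⅕ = -919/5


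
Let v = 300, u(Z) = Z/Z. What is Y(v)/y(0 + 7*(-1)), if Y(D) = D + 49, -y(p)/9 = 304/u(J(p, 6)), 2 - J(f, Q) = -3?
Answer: -349/2736 ≈ -0.12756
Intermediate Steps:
J(f, Q) = 5 (J(f, Q) = 2 - 1*(-3) = 2 + 3 = 5)
u(Z) = 1
y(p) = -2736 (y(p) = -2736/1 = -2736)
Y(D) = 49 + D
Y(v)/y(0 + 7*(-1)) = (49 + 300)/(-2736) = 349*(-1/2736) = -349/2736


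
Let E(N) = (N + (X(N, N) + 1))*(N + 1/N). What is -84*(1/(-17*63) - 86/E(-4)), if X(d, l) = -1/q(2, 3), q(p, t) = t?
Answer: 130052/255 ≈ 510.01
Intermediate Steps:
X(d, l) = -⅓ (X(d, l) = -1/3 = -1*⅓ = -⅓)
E(N) = (⅔ + N)*(N + 1/N) (E(N) = (N + (-⅓ + 1))*(N + 1/N) = (N + ⅔)*(N + 1/N) = (⅔ + N)*(N + 1/N))
-84*(1/(-17*63) - 86/E(-4)) = -84*(1/(-17*63) - 86/(1 + (-4)² + (⅔)*(-4) + (⅔)/(-4))) = -84*(-1/17*1/63 - 86/(1 + 16 - 8/3 + (⅔)*(-¼))) = -84*(-1/1071 - 86/(1 + 16 - 8/3 - ⅙)) = -84*(-1/1071 - 86/85/6) = -84*(-1/1071 - 86*6/85) = -84*(-1/1071 - 516/85) = -84*(-32513/5355) = 130052/255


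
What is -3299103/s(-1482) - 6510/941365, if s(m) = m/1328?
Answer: 7235643153162/2447549 ≈ 2.9563e+6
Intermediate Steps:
s(m) = m/1328 (s(m) = m*(1/1328) = m/1328)
-3299103/s(-1482) - 6510/941365 = -3299103/((1/1328)*(-1482)) - 6510/941365 = -3299103/(-741/664) - 6510*1/941365 = -3299103*(-664/741) - 1302/188273 = 38431656/13 - 1302/188273 = 7235643153162/2447549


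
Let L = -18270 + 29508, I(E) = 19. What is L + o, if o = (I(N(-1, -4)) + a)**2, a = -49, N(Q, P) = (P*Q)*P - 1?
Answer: 12138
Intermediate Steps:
N(Q, P) = -1 + Q*P**2 (N(Q, P) = Q*P**2 - 1 = -1 + Q*P**2)
L = 11238
o = 900 (o = (19 - 49)**2 = (-30)**2 = 900)
L + o = 11238 + 900 = 12138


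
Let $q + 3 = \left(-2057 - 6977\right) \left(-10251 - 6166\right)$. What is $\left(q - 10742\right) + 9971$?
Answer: $148310404$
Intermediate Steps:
$q = 148311175$ ($q = -3 + \left(-2057 - 6977\right) \left(-10251 - 6166\right) = -3 - -148311178 = -3 + 148311178 = 148311175$)
$\left(q - 10742\right) + 9971 = \left(148311175 - 10742\right) + 9971 = 148300433 + 9971 = 148310404$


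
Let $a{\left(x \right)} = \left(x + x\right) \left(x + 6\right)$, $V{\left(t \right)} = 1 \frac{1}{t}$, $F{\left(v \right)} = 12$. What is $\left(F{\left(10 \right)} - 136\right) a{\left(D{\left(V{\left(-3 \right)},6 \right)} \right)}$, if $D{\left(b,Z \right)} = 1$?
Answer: $-1736$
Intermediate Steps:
$V{\left(t \right)} = \frac{1}{t}$
$a{\left(x \right)} = 2 x \left(6 + x\right)$
$\left(F{\left(10 \right)} - 136\right) a{\left(D{\left(V{\left(-3 \right)},6 \right)} \right)} = \left(12 - 136\right) 2 \cdot 1 \left(6 + 1\right) = - 124 \cdot 2 \cdot 1 \cdot 7 = \left(-124\right) 14 = -1736$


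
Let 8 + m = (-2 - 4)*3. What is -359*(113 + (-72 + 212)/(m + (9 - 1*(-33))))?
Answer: -174833/4 ≈ -43708.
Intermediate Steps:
m = -26 (m = -8 + (-2 - 4)*3 = -8 - 6*3 = -8 - 18 = -26)
-359*(113 + (-72 + 212)/(m + (9 - 1*(-33)))) = -359*(113 + (-72 + 212)/(-26 + (9 - 1*(-33)))) = -359*(113 + 140/(-26 + (9 + 33))) = -359*(113 + 140/(-26 + 42)) = -359*(113 + 140/16) = -359*(113 + 140*(1/16)) = -359*(113 + 35/4) = -359*487/4 = -174833/4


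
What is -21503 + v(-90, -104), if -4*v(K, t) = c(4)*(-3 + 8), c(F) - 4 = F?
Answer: -21513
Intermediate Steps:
c(F) = 4 + F
v(K, t) = -10 (v(K, t) = -(4 + 4)*(-3 + 8)/4 = -2*5 = -¼*40 = -10)
-21503 + v(-90, -104) = -21503 - 10 = -21513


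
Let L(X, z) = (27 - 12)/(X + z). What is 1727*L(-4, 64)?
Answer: 1727/4 ≈ 431.75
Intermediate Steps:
L(X, z) = 15/(X + z)
1727*L(-4, 64) = 1727*(15/(-4 + 64)) = 1727*(15/60) = 1727*(15*(1/60)) = 1727*(¼) = 1727/4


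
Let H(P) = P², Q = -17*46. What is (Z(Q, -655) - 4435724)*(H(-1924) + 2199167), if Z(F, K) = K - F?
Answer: -26174205067971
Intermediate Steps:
Q = -782
(Z(Q, -655) - 4435724)*(H(-1924) + 2199167) = ((-655 - 1*(-782)) - 4435724)*((-1924)² + 2199167) = ((-655 + 782) - 4435724)*(3701776 + 2199167) = (127 - 4435724)*5900943 = -4435597*5900943 = -26174205067971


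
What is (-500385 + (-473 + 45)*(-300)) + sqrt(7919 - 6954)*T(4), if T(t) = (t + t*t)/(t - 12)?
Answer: -371985 - 5*sqrt(965)/2 ≈ -3.7206e+5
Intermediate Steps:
T(t) = (t + t**2)/(-12 + t)
(-500385 + (-473 + 45)*(-300)) + sqrt(7919 - 6954)*T(4) = (-500385 + (-473 + 45)*(-300)) + sqrt(7919 - 6954)*(4*(1 + 4)/(-12 + 4)) = (-500385 - 428*(-300)) + sqrt(965)*(4*5/(-8)) = (-500385 + 128400) + sqrt(965)*(4*(-1/8)*5) = -371985 + sqrt(965)*(-5/2) = -371985 - 5*sqrt(965)/2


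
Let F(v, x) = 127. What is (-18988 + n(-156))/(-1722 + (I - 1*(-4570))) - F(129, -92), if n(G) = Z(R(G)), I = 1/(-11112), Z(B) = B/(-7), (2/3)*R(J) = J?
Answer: -29608523159/221528825 ≈ -133.66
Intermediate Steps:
R(J) = 3*J/2
Z(B) = -B/7
I = -1/11112 ≈ -8.9993e-5
n(G) = -3*G/14
(-18988 + n(-156))/(-1722 + (I - 1*(-4570))) - F(129, -92) = (-18988 - 3/14*(-156))/(-1722 + (-1/11112 - 1*(-4570))) - 1*127 = (-18988 + 234/7)/(-1722 + (-1/11112 + 4570)) - 127 = -132682/(7*(-1722 + 50781839/11112)) - 127 = -132682/(7*31646975/11112) - 127 = -132682/7*11112/31646975 - 127 = -1474362384/221528825 - 127 = -29608523159/221528825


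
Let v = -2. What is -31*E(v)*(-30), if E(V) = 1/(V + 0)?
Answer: -465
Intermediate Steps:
E(V) = 1/V
-31*E(v)*(-30) = -31/(-2)*(-30) = -31*(-½)*(-30) = (31/2)*(-30) = -465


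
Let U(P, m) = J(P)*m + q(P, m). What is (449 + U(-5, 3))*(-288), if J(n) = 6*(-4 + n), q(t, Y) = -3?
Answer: -81792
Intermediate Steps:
J(n) = -24 + 6*n
U(P, m) = -3 + m*(-24 + 6*P) (U(P, m) = (-24 + 6*P)*m - 3 = m*(-24 + 6*P) - 3 = -3 + m*(-24 + 6*P))
(449 + U(-5, 3))*(-288) = (449 + (-3 + 6*3*(-4 - 5)))*(-288) = (449 + (-3 + 6*3*(-9)))*(-288) = (449 + (-3 - 162))*(-288) = (449 - 165)*(-288) = 284*(-288) = -81792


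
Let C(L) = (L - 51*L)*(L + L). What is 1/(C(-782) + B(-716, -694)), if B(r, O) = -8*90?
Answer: -1/61153120 ≈ -1.6352e-8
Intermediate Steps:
B(r, O) = -720
C(L) = -100*L² (C(L) = (-50*L)*(2*L) = -100*L²)
1/(C(-782) + B(-716, -694)) = 1/(-100*(-782)² - 720) = 1/(-100*611524 - 720) = 1/(-61152400 - 720) = 1/(-61153120) = -1/61153120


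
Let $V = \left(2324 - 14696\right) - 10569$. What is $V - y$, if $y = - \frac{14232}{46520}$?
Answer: $- \frac{133400136}{5815} \approx -22941.0$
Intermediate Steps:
$y = - \frac{1779}{5815}$ ($y = \left(-14232\right) \frac{1}{46520} = - \frac{1779}{5815} \approx -0.30593$)
$V = -22941$ ($V = -12372 - 10569 = -22941$)
$V - y = -22941 - - \frac{1779}{5815} = -22941 + \frac{1779}{5815} = - \frac{133400136}{5815}$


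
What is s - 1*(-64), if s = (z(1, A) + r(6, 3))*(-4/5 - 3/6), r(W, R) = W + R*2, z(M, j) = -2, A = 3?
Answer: 51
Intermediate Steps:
r(W, R) = W + 2*R
s = -13 (s = (-2 + (6 + 2*3))*(-4/5 - 3/6) = (-2 + (6 + 6))*(-4*1/5 - 3*1/6) = (-2 + 12)*(-4/5 - 1/2) = 10*(-13/10) = -13)
s - 1*(-64) = -13 - 1*(-64) = -13 + 64 = 51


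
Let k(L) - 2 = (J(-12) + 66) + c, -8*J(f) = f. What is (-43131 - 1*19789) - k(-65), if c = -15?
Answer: -125949/2 ≈ -62975.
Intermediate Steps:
J(f) = -f/8
k(L) = 109/2 (k(L) = 2 + ((-1/8*(-12) + 66) - 15) = 2 + ((3/2 + 66) - 15) = 2 + (135/2 - 15) = 2 + 105/2 = 109/2)
(-43131 - 1*19789) - k(-65) = (-43131 - 1*19789) - 1*109/2 = (-43131 - 19789) - 109/2 = -62920 - 109/2 = -125949/2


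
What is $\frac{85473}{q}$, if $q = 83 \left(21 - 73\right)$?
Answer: $- \frac{85473}{4316} \approx -19.804$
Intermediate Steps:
$q = -4316$ ($q = 83 \left(-52\right) = -4316$)
$\frac{85473}{q} = \frac{85473}{-4316} = 85473 \left(- \frac{1}{4316}\right) = - \frac{85473}{4316}$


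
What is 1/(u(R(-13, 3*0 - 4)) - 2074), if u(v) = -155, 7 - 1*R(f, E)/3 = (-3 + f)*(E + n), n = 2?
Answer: -1/2229 ≈ -0.00044863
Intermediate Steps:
R(f, E) = 21 - 3*(-3 + f)*(2 + E) (R(f, E) = 21 - 3*(-3 + f)*(E + 2) = 21 - 3*(-3 + f)*(2 + E))
1/(u(R(-13, 3*0 - 4)) - 2074) = 1/(-155 - 2074) = 1/(-2229) = -1/2229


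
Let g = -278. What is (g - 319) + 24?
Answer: -573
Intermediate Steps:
(g - 319) + 24 = (-278 - 319) + 24 = -597 + 24 = -573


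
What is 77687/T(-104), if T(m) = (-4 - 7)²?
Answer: 77687/121 ≈ 642.04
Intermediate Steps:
T(m) = 121 (T(m) = (-11)² = 121)
77687/T(-104) = 77687/121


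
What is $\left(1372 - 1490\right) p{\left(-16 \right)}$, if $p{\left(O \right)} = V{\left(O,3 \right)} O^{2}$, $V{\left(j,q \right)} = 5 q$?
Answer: $-453120$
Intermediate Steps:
$p{\left(O \right)} = 15 O^{2}$ ($p{\left(O \right)} = 5 \cdot 3 O^{2} = 15 O^{2}$)
$\left(1372 - 1490\right) p{\left(-16 \right)} = \left(1372 - 1490\right) 15 \left(-16\right)^{2} = - 118 \cdot 15 \cdot 256 = \left(-118\right) 3840 = -453120$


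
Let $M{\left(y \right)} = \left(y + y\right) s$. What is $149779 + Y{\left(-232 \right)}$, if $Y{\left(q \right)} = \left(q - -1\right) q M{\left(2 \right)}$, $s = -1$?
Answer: $-64589$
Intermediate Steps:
$M{\left(y \right)} = - 2 y$ ($M{\left(y \right)} = \left(y + y\right) \left(-1\right) = 2 y \left(-1\right) = - 2 y$)
$Y{\left(q \right)} = - 4 q \left(1 + q\right)$ ($Y{\left(q \right)} = \left(q - -1\right) q \left(\left(-2\right) 2\right) = \left(q + 1\right) q \left(-4\right) = \left(1 + q\right) q \left(-4\right) = q \left(1 + q\right) \left(-4\right) = - 4 q \left(1 + q\right)$)
$149779 + Y{\left(-232 \right)} = 149779 - - 928 \left(1 - 232\right) = 149779 - \left(-928\right) \left(-231\right) = 149779 - 214368 = -64589$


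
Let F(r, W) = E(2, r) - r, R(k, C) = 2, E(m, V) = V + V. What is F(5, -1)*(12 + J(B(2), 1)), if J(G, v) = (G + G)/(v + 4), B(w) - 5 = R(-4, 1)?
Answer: 74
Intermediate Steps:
E(m, V) = 2*V
F(r, W) = r (F(r, W) = 2*r - r = r)
B(w) = 7 (B(w) = 5 + 2 = 7)
J(G, v) = 2*G/(4 + v) (J(G, v) = (2*G)/(4 + v) = 2*G/(4 + v))
F(5, -1)*(12 + J(B(2), 1)) = 5*(12 + 2*7/(4 + 1)) = 5*(12 + 2*7/5) = 5*(12 + 2*7*(1/5)) = 5*(12 + 14/5) = 5*(74/5) = 74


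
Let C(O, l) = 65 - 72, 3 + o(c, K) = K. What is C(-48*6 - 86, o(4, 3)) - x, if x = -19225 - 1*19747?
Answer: 38965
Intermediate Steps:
o(c, K) = -3 + K
C(O, l) = -7
x = -38972 (x = -19225 - 19747 = -38972)
C(-48*6 - 86, o(4, 3)) - x = -7 - 1*(-38972) = -7 + 38972 = 38965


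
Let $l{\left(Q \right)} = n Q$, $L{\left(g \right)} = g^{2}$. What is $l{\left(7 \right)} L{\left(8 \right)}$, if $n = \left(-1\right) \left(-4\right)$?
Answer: $1792$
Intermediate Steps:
$n = 4$
$l{\left(Q \right)} = 4 Q$
$l{\left(7 \right)} L{\left(8 \right)} = 4 \cdot 7 \cdot 8^{2} = 28 \cdot 64 = 1792$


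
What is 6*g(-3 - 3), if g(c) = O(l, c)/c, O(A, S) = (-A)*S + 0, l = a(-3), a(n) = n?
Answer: 18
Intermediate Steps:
l = -3
O(A, S) = -A*S (O(A, S) = -A*S + 0 = -A*S)
g(c) = 3 (g(c) = (-1*(-3)*c)/c = (3*c)/c = 3)
6*g(-3 - 3) = 6*3 = 18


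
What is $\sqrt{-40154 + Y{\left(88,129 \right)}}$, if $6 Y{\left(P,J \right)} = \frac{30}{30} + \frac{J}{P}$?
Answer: $\frac{i \sqrt{699636135}}{132} \approx 200.38 i$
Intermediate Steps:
$Y{\left(P,J \right)} = \frac{1}{6} + \frac{J}{6 P}$ ($Y{\left(P,J \right)} = \frac{\frac{30}{30} + \frac{J}{P}}{6} = \frac{30 \cdot \frac{1}{30} + \frac{J}{P}}{6} = \frac{1 + \frac{J}{P}}{6} = \frac{1}{6} + \frac{J}{6 P}$)
$\sqrt{-40154 + Y{\left(88,129 \right)}} = \sqrt{-40154 + \frac{129 + 88}{6 \cdot 88}} = \sqrt{-40154 + \frac{1}{6} \cdot \frac{1}{88} \cdot 217} = \sqrt{-40154 + \frac{217}{528}} = \sqrt{- \frac{21201095}{528}} = \frac{i \sqrt{699636135}}{132}$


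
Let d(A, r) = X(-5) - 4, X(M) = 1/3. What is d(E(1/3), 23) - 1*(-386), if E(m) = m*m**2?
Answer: 1147/3 ≈ 382.33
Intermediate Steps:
X(M) = 1/3 (X(M) = 1*(1/3) = 1/3)
E(m) = m**3
d(A, r) = -11/3 (d(A, r) = 1/3 - 4 = -11/3)
d(E(1/3), 23) - 1*(-386) = -11/3 - 1*(-386) = -11/3 + 386 = 1147/3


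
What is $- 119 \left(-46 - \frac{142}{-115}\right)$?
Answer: $\frac{612612}{115} \approx 5327.1$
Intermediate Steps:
$- 119 \left(-46 - \frac{142}{-115}\right) = - 119 \left(-46 - - \frac{142}{115}\right) = - 119 \left(-46 + \frac{142}{115}\right) = \left(-119\right) \left(- \frac{5148}{115}\right) = \frac{612612}{115}$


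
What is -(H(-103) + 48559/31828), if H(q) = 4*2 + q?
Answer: 2975101/31828 ≈ 93.474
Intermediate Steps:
H(q) = 8 + q
-(H(-103) + 48559/31828) = -((8 - 103) + 48559/31828) = -(-95 + 48559*(1/31828)) = -(-95 + 48559/31828) = -1*(-2975101/31828) = 2975101/31828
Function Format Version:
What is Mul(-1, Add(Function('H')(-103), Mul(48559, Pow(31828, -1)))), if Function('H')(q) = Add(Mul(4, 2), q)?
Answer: Rational(2975101, 31828) ≈ 93.474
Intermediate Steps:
Function('H')(q) = Add(8, q)
Mul(-1, Add(Function('H')(-103), Mul(48559, Pow(31828, -1)))) = Mul(-1, Add(Add(8, -103), Mul(48559, Pow(31828, -1)))) = Mul(-1, Add(-95, Mul(48559, Rational(1, 31828)))) = Mul(-1, Add(-95, Rational(48559, 31828))) = Mul(-1, Rational(-2975101, 31828)) = Rational(2975101, 31828)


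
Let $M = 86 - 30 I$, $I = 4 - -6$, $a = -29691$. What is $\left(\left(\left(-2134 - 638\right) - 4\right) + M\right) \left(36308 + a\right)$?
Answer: $-19784830$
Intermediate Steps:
$I = 10$ ($I = 4 + 6 = 10$)
$M = -214$ ($M = 86 - 300 = -214$)
$\left(\left(\left(-2134 - 638\right) - 4\right) + M\right) \left(36308 + a\right) = \left(\left(\left(-2134 - 638\right) - 4\right) - 214\right) \left(36308 - 29691\right) = \left(\left(-2772 - 4\right) - 214\right) 6617 = \left(-2776 - 214\right) 6617 = \left(-2990\right) 6617 = -19784830$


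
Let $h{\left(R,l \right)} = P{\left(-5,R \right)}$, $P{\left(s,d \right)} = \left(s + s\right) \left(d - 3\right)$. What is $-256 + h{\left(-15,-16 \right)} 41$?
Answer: $7124$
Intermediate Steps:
$P{\left(s,d \right)} = 2 s \left(-3 + d\right)$
$h{\left(R,l \right)} = 30 - 10 R$ ($h{\left(R,l \right)} = 2 \left(-5\right) \left(-3 + R\right) = 30 - 10 R$)
$-256 + h{\left(-15,-16 \right)} 41 = -256 + \left(30 - -150\right) 41 = -256 + \left(30 + 150\right) 41 = -256 + 180 \cdot 41 = -256 + 7380 = 7124$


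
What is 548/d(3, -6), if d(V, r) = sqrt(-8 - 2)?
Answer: -274*I*sqrt(10)/5 ≈ -173.29*I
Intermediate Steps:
d(V, r) = I*sqrt(10) (d(V, r) = sqrt(-10) = I*sqrt(10))
548/d(3, -6) = 548/((I*sqrt(10))) = 548*(-I*sqrt(10)/10) = -274*I*sqrt(10)/5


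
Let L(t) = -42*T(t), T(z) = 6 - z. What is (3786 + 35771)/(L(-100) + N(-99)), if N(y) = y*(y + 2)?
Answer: 39557/5151 ≈ 7.6795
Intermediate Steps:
L(t) = -252 + 42*t (L(t) = -42*(6 - t) = -252 + 42*t)
N(y) = y*(2 + y)
(3786 + 35771)/(L(-100) + N(-99)) = (3786 + 35771)/((-252 + 42*(-100)) - 99*(2 - 99)) = 39557/((-252 - 4200) - 99*(-97)) = 39557/(-4452 + 9603) = 39557/5151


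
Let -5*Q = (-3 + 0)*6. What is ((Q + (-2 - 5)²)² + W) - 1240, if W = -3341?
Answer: -45356/25 ≈ -1814.2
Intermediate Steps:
Q = 18/5 (Q = -(-3 + 0)*6/5 = -(-3)*6/5 = -⅕*(-18) = 18/5 ≈ 3.6000)
((Q + (-2 - 5)²)² + W) - 1240 = ((18/5 + (-2 - 5)²)² - 3341) - 1240 = ((18/5 + (-7)²)² - 3341) - 1240 = ((18/5 + 49)² - 3341) - 1240 = ((263/5)² - 3341) - 1240 = (69169/25 - 3341) - 1240 = -14356/25 - 1240 = -45356/25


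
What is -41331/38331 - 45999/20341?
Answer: -867967180/259896957 ≈ -3.3397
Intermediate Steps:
-41331/38331 - 45999/20341 = -41331*1/38331 - 45999*1/20341 = -13777/12777 - 45999/20341 = -867967180/259896957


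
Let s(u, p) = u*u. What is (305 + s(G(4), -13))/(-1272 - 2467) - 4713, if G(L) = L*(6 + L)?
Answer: -17623812/3739 ≈ -4713.5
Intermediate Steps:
s(u, p) = u²
(305 + s(G(4), -13))/(-1272 - 2467) - 4713 = (305 + (4*(6 + 4))²)/(-1272 - 2467) - 4713 = (305 + (4*10)²)/(-3739) - 4713 = (305 + 40²)*(-1/3739) - 4713 = (305 + 1600)*(-1/3739) - 4713 = 1905*(-1/3739) - 4713 = -1905/3739 - 4713 = -17623812/3739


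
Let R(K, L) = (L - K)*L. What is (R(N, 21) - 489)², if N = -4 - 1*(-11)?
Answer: 38025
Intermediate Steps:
N = 7 (N = -4 + 11 = 7)
R(K, L) = L*(L - K)
(R(N, 21) - 489)² = (21*(21 - 1*7) - 489)² = (21*(21 - 7) - 489)² = (21*14 - 489)² = (294 - 489)² = (-195)² = 38025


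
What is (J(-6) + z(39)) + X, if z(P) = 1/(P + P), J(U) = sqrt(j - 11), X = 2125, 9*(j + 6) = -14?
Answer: 165751/78 + I*sqrt(167)/3 ≈ 2125.0 + 4.3076*I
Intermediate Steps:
j = -68/9 (j = -6 + (1/9)*(-14) = -6 - 14/9 = -68/9 ≈ -7.5556)
J(U) = I*sqrt(167)/3 (J(U) = sqrt(-68/9 - 11) = sqrt(-167/9) = I*sqrt(167)/3)
z(P) = 1/(2*P)
(J(-6) + z(39)) + X = (I*sqrt(167)/3 + (1/2)/39) + 2125 = (I*sqrt(167)/3 + (1/2)*(1/39)) + 2125 = (I*sqrt(167)/3 + 1/78) + 2125 = (1/78 + I*sqrt(167)/3) + 2125 = 165751/78 + I*sqrt(167)/3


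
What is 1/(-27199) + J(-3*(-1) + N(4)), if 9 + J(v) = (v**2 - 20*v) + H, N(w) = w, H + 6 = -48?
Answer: -4188647/27199 ≈ -154.00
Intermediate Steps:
H = -54 (H = -6 - 48 = -54)
J(v) = -63 + v**2 - 20*v (J(v) = -9 + ((v**2 - 20*v) - 54) = -9 + (-54 + v**2 - 20*v) = -63 + v**2 - 20*v)
1/(-27199) + J(-3*(-1) + N(4)) = 1/(-27199) + (-63 + (-3*(-1) + 4)**2 - 20*(-3*(-1) + 4)) = -1/27199 + (-63 + (3 + 4)**2 - 20*(3 + 4)) = -1/27199 + (-63 + 7**2 - 20*7) = -1/27199 + (-63 + 49 - 140) = -1/27199 - 154 = -4188647/27199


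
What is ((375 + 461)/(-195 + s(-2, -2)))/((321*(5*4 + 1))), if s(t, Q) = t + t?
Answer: -836/1341459 ≈ -0.00062320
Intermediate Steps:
s(t, Q) = 2*t
((375 + 461)/(-195 + s(-2, -2)))/((321*(5*4 + 1))) = ((375 + 461)/(-195 + 2*(-2)))/((321*(5*4 + 1))) = (836/(-195 - 4))/((321*(20 + 1))) = (836/(-199))/((321*21)) = (836*(-1/199))/6741 = -836/199*1/6741 = -836/1341459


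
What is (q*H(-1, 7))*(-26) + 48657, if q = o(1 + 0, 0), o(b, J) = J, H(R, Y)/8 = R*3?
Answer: 48657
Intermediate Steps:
H(R, Y) = 24*R (H(R, Y) = 8*(R*3) = 8*(3*R) = 24*R)
q = 0
(q*H(-1, 7))*(-26) + 48657 = (0*(24*(-1)))*(-26) + 48657 = (0*(-24))*(-26) + 48657 = 0*(-26) + 48657 = 0 + 48657 = 48657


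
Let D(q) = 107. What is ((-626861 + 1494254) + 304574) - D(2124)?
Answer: 1171860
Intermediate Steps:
((-626861 + 1494254) + 304574) - D(2124) = ((-626861 + 1494254) + 304574) - 1*107 = (867393 + 304574) - 107 = 1171967 - 107 = 1171860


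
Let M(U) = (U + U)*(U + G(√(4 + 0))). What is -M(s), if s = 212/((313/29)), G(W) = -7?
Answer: -48655272/97969 ≈ -496.64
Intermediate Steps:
s = 6148/313 (s = 212/((313*(1/29))) = 212/(313/29) = 212*(29/313) = 6148/313 ≈ 19.642)
M(U) = 2*U*(-7 + U) (M(U) = (U + U)*(U - 7) = (2*U)*(-7 + U) = 2*U*(-7 + U))
-M(s) = -2*6148*(-7 + 6148/313)/313 = -2*6148*3957/(313*313) = -1*48655272/97969 = -48655272/97969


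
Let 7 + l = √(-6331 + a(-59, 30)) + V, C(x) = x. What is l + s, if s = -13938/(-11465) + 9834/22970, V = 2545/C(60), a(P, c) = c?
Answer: 11711902829/316021260 + I*√6301 ≈ 37.06 + 79.379*I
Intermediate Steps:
V = 509/12 (V = 2545/60 = 2545*(1/60) = 509/12 ≈ 42.417)
l = 425/12 + I*√6301 (l = -7 + (√(-6331 + 30) + 509/12) = -7 + (√(-6301) + 509/12) = -7 + (I*√6301 + 509/12) = -7 + (509/12 + I*√6301) = 425/12 + I*√6301 ≈ 35.417 + 79.379*I)
s = 43290267/26335105 (s = -13938*(-1/11465) + 9834*(1/22970) = 13938/11465 + 4917/11485 = 43290267/26335105 ≈ 1.6438)
l + s = (425/12 + I*√6301) + 43290267/26335105 = 11711902829/316021260 + I*√6301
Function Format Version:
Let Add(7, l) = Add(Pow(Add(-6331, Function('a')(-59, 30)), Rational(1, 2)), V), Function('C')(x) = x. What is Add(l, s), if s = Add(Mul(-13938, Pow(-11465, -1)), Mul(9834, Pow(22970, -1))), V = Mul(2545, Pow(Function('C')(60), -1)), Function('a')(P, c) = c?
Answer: Add(Rational(11711902829, 316021260), Mul(I, Pow(6301, Rational(1, 2)))) ≈ Add(37.060, Mul(79.379, I))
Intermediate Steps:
V = Rational(509, 12) (V = Mul(2545, Pow(60, -1)) = Mul(2545, Rational(1, 60)) = Rational(509, 12) ≈ 42.417)
l = Add(Rational(425, 12), Mul(I, Pow(6301, Rational(1, 2)))) (l = Add(-7, Add(Pow(Add(-6331, 30), Rational(1, 2)), Rational(509, 12))) = Add(-7, Add(Pow(-6301, Rational(1, 2)), Rational(509, 12))) = Add(-7, Add(Mul(I, Pow(6301, Rational(1, 2))), Rational(509, 12))) = Add(-7, Add(Rational(509, 12), Mul(I, Pow(6301, Rational(1, 2))))) = Add(Rational(425, 12), Mul(I, Pow(6301, Rational(1, 2)))) ≈ Add(35.417, Mul(79.379, I)))
s = Rational(43290267, 26335105) (s = Add(Mul(-13938, Rational(-1, 11465)), Mul(9834, Rational(1, 22970))) = Add(Rational(13938, 11465), Rational(4917, 11485)) = Rational(43290267, 26335105) ≈ 1.6438)
Add(l, s) = Add(Add(Rational(425, 12), Mul(I, Pow(6301, Rational(1, 2)))), Rational(43290267, 26335105)) = Add(Rational(11711902829, 316021260), Mul(I, Pow(6301, Rational(1, 2))))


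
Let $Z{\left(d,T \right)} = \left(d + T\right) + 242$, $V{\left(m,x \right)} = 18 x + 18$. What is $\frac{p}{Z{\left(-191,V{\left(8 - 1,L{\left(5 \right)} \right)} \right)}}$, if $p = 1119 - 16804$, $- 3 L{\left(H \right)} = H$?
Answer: $- \frac{15685}{39} \approx -402.18$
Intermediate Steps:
$L{\left(H \right)} = - \frac{H}{3}$
$p = -15685$
$V{\left(m,x \right)} = 18 + 18 x$
$Z{\left(d,T \right)} = 242 + T + d$ ($Z{\left(d,T \right)} = \left(T + d\right) + 242 = 242 + T + d$)
$\frac{p}{Z{\left(-191,V{\left(8 - 1,L{\left(5 \right)} \right)} \right)}} = - \frac{15685}{242 + \left(18 + 18 \left(\left(- \frac{1}{3}\right) 5\right)\right) - 191} = - \frac{15685}{242 + \left(18 + 18 \left(- \frac{5}{3}\right)\right) - 191} = - \frac{15685}{242 + \left(18 - 30\right) - 191} = - \frac{15685}{242 - 12 - 191} = - \frac{15685}{39}$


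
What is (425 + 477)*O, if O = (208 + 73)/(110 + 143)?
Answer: 23042/23 ≈ 1001.8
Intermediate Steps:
O = 281/253 ≈ 1.1107
(425 + 477)*O = (425 + 477)*(281/253) = 902*(281/253) = 23042/23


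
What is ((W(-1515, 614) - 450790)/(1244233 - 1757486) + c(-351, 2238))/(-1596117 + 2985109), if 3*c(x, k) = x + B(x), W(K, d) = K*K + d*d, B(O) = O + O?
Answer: -91186617/356452155488 ≈ -0.00025582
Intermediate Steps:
B(O) = 2*O
W(K, d) = K² + d²
c(x, k) = x (c(x, k) = (x + 2*x)/3 = (3*x)/3 = x)
((W(-1515, 614) - 450790)/(1244233 - 1757486) + c(-351, 2238))/(-1596117 + 2985109) = ((((-1515)² + 614²) - 450790)/(1244233 - 1757486) - 351)/(-1596117 + 2985109) = (((2295225 + 376996) - 450790)/(-513253) - 351)/1388992 = ((2672221 - 450790)*(-1/513253) - 351)*(1/1388992) = (2221431*(-1/513253) - 351)*(1/1388992) = (-2221431/513253 - 351)*(1/1388992) = -182373234/513253*1/1388992 = -91186617/356452155488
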